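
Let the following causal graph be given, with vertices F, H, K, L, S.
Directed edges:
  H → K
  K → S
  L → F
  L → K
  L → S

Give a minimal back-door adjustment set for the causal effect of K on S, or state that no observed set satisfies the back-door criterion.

desc(K)\{K}={S}; candidates ⊆ {F,H,L}.
size 0: {}; under {} K still reaches {F,H,L,S} ∋ S.
{L}: K⊥S given {L} in G with K→· removed — back-door holds.

K→S: minimal back-door set {L}.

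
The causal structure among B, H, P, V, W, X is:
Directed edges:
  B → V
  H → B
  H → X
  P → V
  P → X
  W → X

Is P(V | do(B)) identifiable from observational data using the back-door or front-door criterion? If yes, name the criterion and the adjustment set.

desc(B)\{B}={V}; candidates ⊆ {H,P,W,X}.
∅: B⊥V given ∅ in G with B→· removed — back-door holds.
P(V|do(B)) = P(V|B) — no adjustment needed.

P(V|do(B)): backdoor, adjust for ∅.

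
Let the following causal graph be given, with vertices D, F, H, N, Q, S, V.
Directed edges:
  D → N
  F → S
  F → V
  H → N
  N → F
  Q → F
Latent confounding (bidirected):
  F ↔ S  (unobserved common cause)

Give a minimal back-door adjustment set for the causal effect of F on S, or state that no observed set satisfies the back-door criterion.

F→S: no observed back-door set.

desc(F)\{F}={S,V}; candidates ⊆ {D,H,N,Q}.
F↔S: latent back-door arc(s) into F.
size 0: {}; under {} F still reaches {D,H,N,Q,S} ∋ S.
size 1: {D}, {H}, {N} …(+1); under {D} F still reaches {H,N,Q,S} ∋ S.
size 2: {D,H}, {D,N}, {D,Q} …(+3); under {D,H} F still reaches {N,Q,S} ∋ S.
F↔S cannot be blocked by any observed set — no back-door set.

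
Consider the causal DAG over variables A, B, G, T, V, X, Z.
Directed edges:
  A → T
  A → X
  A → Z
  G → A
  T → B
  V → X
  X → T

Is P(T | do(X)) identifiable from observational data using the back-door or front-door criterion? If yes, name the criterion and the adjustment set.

P(T|do(X)): backdoor, adjust for {A}.

desc(X)\{X}={B,T}; candidates ⊆ {A,G,V,Z}.
size 0: {}; under {} X still reaches {A,B,G,T,V,Z} ∋ T.
{A}: X⊥T given {A} in G with X→· removed — back-door holds.
P(T|do(X)) = Σ_{A} P(T|X,A)·P(A).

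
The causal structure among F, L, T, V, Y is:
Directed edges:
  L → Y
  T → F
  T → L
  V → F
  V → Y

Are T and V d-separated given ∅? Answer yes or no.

Yes — T ⊥ V | ∅.

Bayes-Ball from T | ∅ reaches {F,L,Y}.
V ∉ reach(T|∅) ⇒ T ⊥ V | ∅.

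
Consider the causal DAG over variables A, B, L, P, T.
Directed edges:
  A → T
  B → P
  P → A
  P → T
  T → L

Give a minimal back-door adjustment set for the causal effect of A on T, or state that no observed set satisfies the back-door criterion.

desc(A)\{A}={L,T}; candidates ⊆ {B,P}.
size 0: {}; under {} A still reaches {B,L,P,T} ∋ T.
{P}: A⊥T given {P} in G with A→· removed — back-door holds.

A→T: minimal back-door set {P}.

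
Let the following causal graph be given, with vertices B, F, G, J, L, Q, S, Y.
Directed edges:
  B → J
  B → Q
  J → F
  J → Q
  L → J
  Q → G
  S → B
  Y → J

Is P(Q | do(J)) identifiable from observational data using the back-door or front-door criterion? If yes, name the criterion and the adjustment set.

desc(J)\{J}={F,G,Q}; candidates ⊆ {B,L,S,Y}.
size 0: {}; under {} J still reaches {B,G,L,Q,S,Y} ∋ Q.
{B}: J⊥Q given {B} in G with J→· removed — back-door holds.
P(Q|do(J)) = Σ_{B} P(Q|J,B)·P(B).

P(Q|do(J)): backdoor, adjust for {B}.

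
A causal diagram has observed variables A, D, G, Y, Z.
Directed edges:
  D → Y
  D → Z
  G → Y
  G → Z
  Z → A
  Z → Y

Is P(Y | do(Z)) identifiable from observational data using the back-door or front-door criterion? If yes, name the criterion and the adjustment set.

P(Y|do(Z)): backdoor, adjust for {D, G}.

desc(Z)\{Z}={A,Y}; candidates ⊆ {D,G}.
size 0: {}; under {} Z still reaches {D,G,Y} ∋ Y.
size 1: {D}, {G}; under {D} Z still reaches {G,Y} ∋ Y.
{D,G}: Z⊥Y given {D,G} in G with Z→· removed — back-door holds.
P(Y|do(Z)) = Σ_{D,G} P(Y|Z,D,G)·P(D,G).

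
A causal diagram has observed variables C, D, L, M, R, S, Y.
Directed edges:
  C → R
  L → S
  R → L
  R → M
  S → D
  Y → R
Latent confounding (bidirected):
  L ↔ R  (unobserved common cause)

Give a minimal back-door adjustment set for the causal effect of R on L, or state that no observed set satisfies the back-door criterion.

desc(R)\{R}={D,L,M,S}; candidates ⊆ {C,Y}.
R↔L: latent back-door arc(s) into R.
size 0: {}; under {} R still reaches {C,D,L,S,Y} ∋ L.
size 1: {C}, {Y}; under {C} R still reaches {D,L,S,Y} ∋ L.
size 2: {C,Y}; under {C,Y} R still reaches {D,L,S} ∋ L.
R↔L cannot be blocked by any observed set — no back-door set.

R→L: no observed back-door set.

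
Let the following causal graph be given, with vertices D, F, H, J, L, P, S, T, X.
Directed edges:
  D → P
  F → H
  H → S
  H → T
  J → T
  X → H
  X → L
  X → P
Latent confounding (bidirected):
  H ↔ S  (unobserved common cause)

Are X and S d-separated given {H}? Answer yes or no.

No — X and S are d-connected given {H}.

Bayes-Ball from X | {H} reaches {F,L,P,S}.
S ∈ reach(X|{H}) ⇒ X ⊥̸ S | {H}.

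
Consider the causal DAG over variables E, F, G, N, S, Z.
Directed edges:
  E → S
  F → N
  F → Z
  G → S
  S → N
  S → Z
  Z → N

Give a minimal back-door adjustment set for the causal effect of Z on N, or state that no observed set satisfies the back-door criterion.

Z→N: minimal back-door set {F, S}.

desc(Z)\{Z}={N}; candidates ⊆ {E,F,G,S}.
size 0: {}; under {} Z still reaches {E,F,G,N,S} ∋ N.
size 1: {E}, {F}, {G} …(+1); under {E} Z still reaches {F,G,N,S} ∋ N.
{F,S}: Z⊥N given {F,S} in G with Z→· removed — back-door holds.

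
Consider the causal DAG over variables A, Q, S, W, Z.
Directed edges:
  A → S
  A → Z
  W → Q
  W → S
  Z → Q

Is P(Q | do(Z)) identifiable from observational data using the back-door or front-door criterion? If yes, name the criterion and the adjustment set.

desc(Z)\{Z}={Q}; candidates ⊆ {A,S,W}.
∅: Z⊥Q given ∅ in G with Z→· removed — back-door holds.
P(Q|do(Z)) = P(Q|Z) — no adjustment needed.

P(Q|do(Z)): backdoor, adjust for ∅.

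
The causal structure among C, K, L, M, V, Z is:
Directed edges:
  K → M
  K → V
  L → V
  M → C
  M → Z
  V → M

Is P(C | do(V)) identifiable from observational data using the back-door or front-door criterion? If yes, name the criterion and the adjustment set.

desc(V)\{V}={C,M,Z}; candidates ⊆ {K,L}.
size 0: {}; under {} V still reaches {C,K,L,M,Z} ∋ C.
{K}: V⊥C given {K} in G with V→· removed — back-door holds.
P(C|do(V)) = Σ_{K} P(C|V,K)·P(K).

P(C|do(V)): backdoor, adjust for {K}.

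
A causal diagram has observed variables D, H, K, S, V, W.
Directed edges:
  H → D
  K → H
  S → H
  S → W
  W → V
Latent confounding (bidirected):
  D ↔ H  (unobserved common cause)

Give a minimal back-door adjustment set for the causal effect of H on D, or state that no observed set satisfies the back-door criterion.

H→D: no observed back-door set.

desc(H)\{H}={D}; candidates ⊆ {K,S,V,W}.
H↔D: latent back-door arc(s) into H.
size 0: {}; under {} H still reaches {D,K,S,V,W} ∋ D.
size 1: {K}, {S}, {V} …(+1); under {K} H still reaches {D,S,V,W} ∋ D.
size 2: {K,S}, {K,V}, {K,W} …(+3); under {K,S} H still reaches {D} ∋ D.
H↔D cannot be blocked by any observed set — no back-door set.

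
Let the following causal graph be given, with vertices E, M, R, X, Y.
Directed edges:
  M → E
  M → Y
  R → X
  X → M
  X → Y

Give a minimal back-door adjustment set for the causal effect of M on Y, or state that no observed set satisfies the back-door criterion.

desc(M)\{M}={E,Y}; candidates ⊆ {R,X}.
size 0: {}; under {} M still reaches {R,X,Y} ∋ Y.
{X}: M⊥Y given {X} in G with M→· removed — back-door holds.

M→Y: minimal back-door set {X}.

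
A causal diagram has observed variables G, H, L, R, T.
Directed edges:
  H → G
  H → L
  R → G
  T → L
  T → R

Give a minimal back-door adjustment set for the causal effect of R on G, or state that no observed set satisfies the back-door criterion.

R→G: minimal back-door set ∅.

desc(R)\{R}={G}; candidates ⊆ {H,L,T}.
∅: R⊥G given ∅ in G with R→· removed — back-door holds.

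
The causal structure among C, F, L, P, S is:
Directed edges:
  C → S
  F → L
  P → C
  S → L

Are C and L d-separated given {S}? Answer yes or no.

Yes — C ⊥ L | {S}.

Bayes-Ball from C | {S} reaches {P}.
L ∉ reach(C|{S}) ⇒ C ⊥ L | {S}.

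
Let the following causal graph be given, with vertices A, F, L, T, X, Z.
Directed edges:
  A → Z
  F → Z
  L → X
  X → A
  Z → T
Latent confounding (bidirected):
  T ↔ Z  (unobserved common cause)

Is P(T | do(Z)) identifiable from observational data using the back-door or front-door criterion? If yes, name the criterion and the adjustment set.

desc(Z)\{Z}={T}; candidates ⊆ {A,F,L,X}.
Z↔T: latent back-door arc(s) into Z.
size 0: {}; under {} Z still reaches {A,F,L,T,X} ∋ T.
size 1: {A}, {F}, {L} …(+1); under {A} Z still reaches {F,T} ∋ T.
size 2: {A,F}, {A,L}, {A,X} …(+3); under {A,F} Z still reaches {T} ∋ T.
Z↔T cannot be blocked by any observed set — no back-door set.
No mediator lies on a directed Z→…→T path.
Neither criterion identifies P(T|do(Z)) in this graph.

P(T|do(Z)): not identifiable (no BD/FD set).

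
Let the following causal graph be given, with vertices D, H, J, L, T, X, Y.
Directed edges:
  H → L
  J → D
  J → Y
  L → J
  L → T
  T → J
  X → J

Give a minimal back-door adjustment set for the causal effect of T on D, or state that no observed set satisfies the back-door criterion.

desc(T)\{T}={D,J,Y}; candidates ⊆ {H,L,X}.
size 0: {}; under {} T still reaches {D,H,J,L,Y} ∋ D.
{L}: T⊥D given {L} in G with T→· removed — back-door holds.

T→D: minimal back-door set {L}.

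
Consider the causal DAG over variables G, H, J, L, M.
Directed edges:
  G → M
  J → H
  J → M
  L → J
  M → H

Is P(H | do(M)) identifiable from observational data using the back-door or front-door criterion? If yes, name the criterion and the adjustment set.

desc(M)\{M}={H}; candidates ⊆ {G,J,L}.
size 0: {}; under {} M still reaches {G,H,J,L} ∋ H.
{J}: M⊥H given {J} in G with M→· removed — back-door holds.
P(H|do(M)) = Σ_{J} P(H|M,J)·P(J).

P(H|do(M)): backdoor, adjust for {J}.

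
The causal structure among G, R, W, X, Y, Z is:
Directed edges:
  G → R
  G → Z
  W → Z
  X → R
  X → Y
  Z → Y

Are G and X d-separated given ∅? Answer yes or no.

Bayes-Ball from G | ∅ reaches {R,Y,Z}.
X ∉ reach(G|∅) ⇒ G ⊥ X | ∅.

Yes — G ⊥ X | ∅.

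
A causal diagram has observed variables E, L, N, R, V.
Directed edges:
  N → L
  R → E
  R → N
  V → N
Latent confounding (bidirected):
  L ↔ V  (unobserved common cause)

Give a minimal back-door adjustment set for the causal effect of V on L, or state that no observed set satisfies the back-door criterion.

desc(V)\{V}={L,N}; candidates ⊆ {E,R}.
V↔L: latent back-door arc(s) into V.
size 0: {}; under {} V still reaches {L} ∋ L.
size 1: {E}, {R}; under {E} V still reaches {L} ∋ L.
size 2: {E,R}; under {E,R} V still reaches {L} ∋ L.
V↔L cannot be blocked by any observed set — no back-door set.

V→L: no observed back-door set.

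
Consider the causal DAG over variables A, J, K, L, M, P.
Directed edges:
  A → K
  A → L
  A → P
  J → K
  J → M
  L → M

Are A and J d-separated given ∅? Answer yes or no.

Yes — A ⊥ J | ∅.

Bayes-Ball from A | ∅ reaches {K,L,M,P}.
J ∉ reach(A|∅) ⇒ A ⊥ J | ∅.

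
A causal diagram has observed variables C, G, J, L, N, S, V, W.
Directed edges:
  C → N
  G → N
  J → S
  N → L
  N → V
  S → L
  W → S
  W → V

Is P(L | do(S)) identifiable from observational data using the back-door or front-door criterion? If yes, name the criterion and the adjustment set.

desc(S)\{S}={L}; candidates ⊆ {C,G,J,N,V,W}.
∅: S⊥L given ∅ in G with S→· removed — back-door holds.
P(L|do(S)) = P(L|S) — no adjustment needed.

P(L|do(S)): backdoor, adjust for ∅.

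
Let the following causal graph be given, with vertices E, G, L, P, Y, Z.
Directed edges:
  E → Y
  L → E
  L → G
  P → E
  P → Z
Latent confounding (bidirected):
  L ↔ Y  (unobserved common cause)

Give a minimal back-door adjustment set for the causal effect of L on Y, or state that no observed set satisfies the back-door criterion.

L→Y: no observed back-door set.

desc(L)\{L}={E,G,Y}; candidates ⊆ {P,Z}.
L↔Y: latent back-door arc(s) into L.
size 0: {}; under {} L still reaches {Y} ∋ Y.
size 1: {P}, {Z}; under {P} L still reaches {Y} ∋ Y.
size 2: {P,Z}; under {P,Z} L still reaches {Y} ∋ Y.
L↔Y cannot be blocked by any observed set — no back-door set.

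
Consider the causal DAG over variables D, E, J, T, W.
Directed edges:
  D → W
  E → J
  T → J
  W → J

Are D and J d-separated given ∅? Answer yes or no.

Bayes-Ball from D | ∅ reaches {J,W}.
J ∈ reach(D|∅) ⇒ D ⊥̸ J | ∅.

No — D and J are d-connected given ∅.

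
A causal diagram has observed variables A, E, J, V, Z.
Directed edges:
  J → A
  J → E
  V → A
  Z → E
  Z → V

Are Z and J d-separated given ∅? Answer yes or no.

Yes — Z ⊥ J | ∅.

Bayes-Ball from Z | ∅ reaches {A,E,V}.
J ∉ reach(Z|∅) ⇒ Z ⊥ J | ∅.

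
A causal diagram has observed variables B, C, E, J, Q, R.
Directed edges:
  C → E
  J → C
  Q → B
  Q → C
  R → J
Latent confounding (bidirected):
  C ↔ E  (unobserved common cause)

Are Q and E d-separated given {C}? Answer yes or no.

No — Q and E are d-connected given {C}.

Bayes-Ball from Q | {C} reaches {B,E,J,R}.
E ∈ reach(Q|{C}) ⇒ Q ⊥̸ E | {C}.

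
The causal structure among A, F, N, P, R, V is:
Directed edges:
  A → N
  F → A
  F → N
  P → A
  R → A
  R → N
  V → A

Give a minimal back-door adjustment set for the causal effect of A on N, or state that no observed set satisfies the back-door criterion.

A→N: minimal back-door set {F, R}.

desc(A)\{A}={N}; candidates ⊆ {F,P,R,V}.
size 0: {}; under {} A still reaches {F,N,P,R,V} ∋ N.
size 1: {F}, {P}, {R} …(+1); under {F} A still reaches {N,P,R,V} ∋ N.
{F,R}: A⊥N given {F,R} in G with A→· removed — back-door holds.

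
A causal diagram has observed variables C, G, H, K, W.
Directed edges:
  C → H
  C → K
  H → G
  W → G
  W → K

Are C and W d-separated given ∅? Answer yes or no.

Bayes-Ball from C | ∅ reaches {G,H,K}.
W ∉ reach(C|∅) ⇒ C ⊥ W | ∅.

Yes — C ⊥ W | ∅.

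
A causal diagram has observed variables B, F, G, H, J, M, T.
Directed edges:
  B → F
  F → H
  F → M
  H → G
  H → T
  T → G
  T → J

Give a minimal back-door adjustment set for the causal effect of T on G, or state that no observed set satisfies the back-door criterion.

T→G: minimal back-door set {H}.

desc(T)\{T}={G,J}; candidates ⊆ {B,F,H,M}.
size 0: {}; under {} T still reaches {B,F,G,H,M} ∋ G.
{H}: T⊥G given {H} in G with T→· removed — back-door holds.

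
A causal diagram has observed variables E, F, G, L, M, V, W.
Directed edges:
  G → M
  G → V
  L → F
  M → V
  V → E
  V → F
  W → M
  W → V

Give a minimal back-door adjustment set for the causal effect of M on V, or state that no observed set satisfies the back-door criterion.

M→V: minimal back-door set {G, W}.

desc(M)\{M}={E,F,V}; candidates ⊆ {G,L,W}.
size 0: {}; under {} M still reaches {E,F,G,V,W} ∋ V.
size 1: {G}, {L}, {W}; under {G} M still reaches {E,F,V,W} ∋ V.
{G,W}: M⊥V given {G,W} in G with M→· removed — back-door holds.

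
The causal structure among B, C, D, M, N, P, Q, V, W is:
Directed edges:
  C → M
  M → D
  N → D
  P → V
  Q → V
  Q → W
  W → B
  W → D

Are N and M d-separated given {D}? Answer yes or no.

Bayes-Ball from N | {D} reaches {B,C,M,Q,V,W}.
M ∈ reach(N|{D}) ⇒ N ⊥̸ M | {D}.

No — N and M are d-connected given {D}.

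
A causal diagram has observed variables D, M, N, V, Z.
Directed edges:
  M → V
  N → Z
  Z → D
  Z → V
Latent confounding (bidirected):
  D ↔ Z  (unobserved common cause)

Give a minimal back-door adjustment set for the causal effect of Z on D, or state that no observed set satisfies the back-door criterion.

desc(Z)\{Z}={D,V}; candidates ⊆ {M,N}.
Z↔D: latent back-door arc(s) into Z.
size 0: {}; under {} Z still reaches {D,N} ∋ D.
size 1: {M}, {N}; under {M} Z still reaches {D,N} ∋ D.
size 2: {M,N}; under {M,N} Z still reaches {D} ∋ D.
Z↔D cannot be blocked by any observed set — no back-door set.

Z→D: no observed back-door set.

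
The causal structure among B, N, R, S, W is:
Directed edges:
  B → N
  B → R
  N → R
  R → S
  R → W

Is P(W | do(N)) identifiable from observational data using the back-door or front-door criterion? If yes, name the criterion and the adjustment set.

desc(N)\{N}={R,S,W}; candidates ⊆ {B}.
size 0: {}; under {} N still reaches {B,R,S,W} ∋ W.
{B}: N⊥W given {B} in G with N→· removed — back-door holds.
P(W|do(N)) = Σ_{B} P(W|N,B)·P(B).

P(W|do(N)): backdoor, adjust for {B}.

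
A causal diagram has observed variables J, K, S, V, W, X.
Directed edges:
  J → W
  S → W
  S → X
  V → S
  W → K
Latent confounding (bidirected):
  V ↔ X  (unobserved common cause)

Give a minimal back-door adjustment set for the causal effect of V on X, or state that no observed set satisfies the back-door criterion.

V→X: no observed back-door set.

desc(V)\{V}={K,S,W,X}; candidates ⊆ {J}.
V↔X: latent back-door arc(s) into V.
size 0: {}; under {} V still reaches {X} ∋ X.
size 1: {J}; under {J} V still reaches {X} ∋ X.
V↔X cannot be blocked by any observed set — no back-door set.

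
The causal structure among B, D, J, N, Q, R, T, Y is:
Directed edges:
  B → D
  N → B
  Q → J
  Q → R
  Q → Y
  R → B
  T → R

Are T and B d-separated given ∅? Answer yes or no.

No — T and B are d-connected given ∅.

Bayes-Ball from T | ∅ reaches {B,D,R}.
B ∈ reach(T|∅) ⇒ T ⊥̸ B | ∅.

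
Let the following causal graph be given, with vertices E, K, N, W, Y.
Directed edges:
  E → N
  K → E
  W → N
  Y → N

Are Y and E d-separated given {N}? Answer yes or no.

Bayes-Ball from Y | {N} reaches {E,K,W}.
E ∈ reach(Y|{N}) ⇒ Y ⊥̸ E | {N}.

No — Y and E are d-connected given {N}.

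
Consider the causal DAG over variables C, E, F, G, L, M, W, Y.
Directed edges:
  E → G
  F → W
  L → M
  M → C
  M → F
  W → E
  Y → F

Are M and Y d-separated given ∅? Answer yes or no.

Bayes-Ball from M | ∅ reaches {C,E,F,G,L,W}.
Y ∉ reach(M|∅) ⇒ M ⊥ Y | ∅.

Yes — M ⊥ Y | ∅.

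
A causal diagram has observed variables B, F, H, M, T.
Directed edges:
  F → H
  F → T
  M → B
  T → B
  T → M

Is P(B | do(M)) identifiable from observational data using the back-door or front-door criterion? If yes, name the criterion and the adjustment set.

P(B|do(M)): backdoor, adjust for {T}.

desc(M)\{M}={B}; candidates ⊆ {F,H,T}.
size 0: {}; under {} M still reaches {B,F,H,T} ∋ B.
{T}: M⊥B given {T} in G with M→· removed — back-door holds.
P(B|do(M)) = Σ_{T} P(B|M,T)·P(T).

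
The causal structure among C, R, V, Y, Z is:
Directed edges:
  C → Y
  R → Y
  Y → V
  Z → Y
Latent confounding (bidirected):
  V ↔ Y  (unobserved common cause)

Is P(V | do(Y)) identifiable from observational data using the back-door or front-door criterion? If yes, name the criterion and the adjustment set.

P(V|do(Y)): not identifiable (no BD/FD set).

desc(Y)\{Y}={V}; candidates ⊆ {C,R,Z}.
Y↔V: latent back-door arc(s) into Y.
size 0: {}; under {} Y still reaches {C,R,V,Z} ∋ V.
size 1: {C}, {R}, {Z}; under {C} Y still reaches {R,V,Z} ∋ V.
size 2: {C,R}, {C,Z}, {R,Z}; under {C,R} Y still reaches {V,Z} ∋ V.
Y↔V cannot be blocked by any observed set — no back-door set.
No mediator lies on a directed Y→…→V path.
Neither criterion identifies P(V|do(Y)) in this graph.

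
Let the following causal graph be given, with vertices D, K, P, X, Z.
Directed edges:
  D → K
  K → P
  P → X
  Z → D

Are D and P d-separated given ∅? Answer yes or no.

No — D and P are d-connected given ∅.

Bayes-Ball from D | ∅ reaches {K,P,X,Z}.
P ∈ reach(D|∅) ⇒ D ⊥̸ P | ∅.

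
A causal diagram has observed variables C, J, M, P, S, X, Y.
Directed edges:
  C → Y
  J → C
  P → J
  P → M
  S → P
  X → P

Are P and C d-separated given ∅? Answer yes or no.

Bayes-Ball from P | ∅ reaches {C,J,M,S,X,Y}.
C ∈ reach(P|∅) ⇒ P ⊥̸ C | ∅.

No — P and C are d-connected given ∅.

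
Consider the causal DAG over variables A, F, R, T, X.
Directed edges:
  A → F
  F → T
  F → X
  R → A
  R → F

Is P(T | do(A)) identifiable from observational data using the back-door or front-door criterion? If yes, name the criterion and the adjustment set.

P(T|do(A)): backdoor, adjust for {R}.

desc(A)\{A}={F,T,X}; candidates ⊆ {R}.
size 0: {}; under {} A still reaches {F,R,T,X} ∋ T.
{R}: A⊥T given {R} in G with A→· removed — back-door holds.
P(T|do(A)) = Σ_{R} P(T|A,R)·P(R).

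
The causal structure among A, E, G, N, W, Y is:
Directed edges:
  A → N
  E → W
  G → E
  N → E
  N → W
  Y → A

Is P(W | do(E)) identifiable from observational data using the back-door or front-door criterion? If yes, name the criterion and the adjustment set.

P(W|do(E)): backdoor, adjust for {N}.

desc(E)\{E}={W}; candidates ⊆ {A,G,N,Y}.
size 0: {}; under {} E still reaches {A,G,N,W,Y} ∋ W.
{N}: E⊥W given {N} in G with E→· removed — back-door holds.
P(W|do(E)) = Σ_{N} P(W|E,N)·P(N).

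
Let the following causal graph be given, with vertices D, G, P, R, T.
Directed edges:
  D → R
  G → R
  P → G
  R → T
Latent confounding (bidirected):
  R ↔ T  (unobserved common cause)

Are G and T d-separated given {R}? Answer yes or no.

Bayes-Ball from G | {R} reaches {D,P,T}.
T ∈ reach(G|{R}) ⇒ G ⊥̸ T | {R}.

No — G and T are d-connected given {R}.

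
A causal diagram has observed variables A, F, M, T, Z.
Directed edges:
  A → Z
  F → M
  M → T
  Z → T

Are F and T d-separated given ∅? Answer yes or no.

No — F and T are d-connected given ∅.

Bayes-Ball from F | ∅ reaches {M,T}.
T ∈ reach(F|∅) ⇒ F ⊥̸ T | ∅.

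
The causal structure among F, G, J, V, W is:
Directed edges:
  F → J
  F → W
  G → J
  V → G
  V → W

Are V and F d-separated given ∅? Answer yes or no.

Bayes-Ball from V | ∅ reaches {G,J,W}.
F ∉ reach(V|∅) ⇒ V ⊥ F | ∅.

Yes — V ⊥ F | ∅.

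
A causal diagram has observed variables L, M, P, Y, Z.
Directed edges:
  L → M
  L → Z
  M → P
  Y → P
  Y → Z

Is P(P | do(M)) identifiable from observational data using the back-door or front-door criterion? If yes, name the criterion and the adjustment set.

desc(M)\{M}={P}; candidates ⊆ {L,Y,Z}.
∅: M⊥P given ∅ in G with M→· removed — back-door holds.
P(P|do(M)) = P(P|M) — no adjustment needed.

P(P|do(M)): backdoor, adjust for ∅.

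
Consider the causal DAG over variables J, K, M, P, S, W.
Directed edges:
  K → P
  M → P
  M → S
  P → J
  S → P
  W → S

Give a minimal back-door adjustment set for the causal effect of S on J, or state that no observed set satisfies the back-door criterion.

desc(S)\{S}={J,P}; candidates ⊆ {K,M,W}.
size 0: {}; under {} S still reaches {J,M,P,W} ∋ J.
{M}: S⊥J given {M} in G with S→· removed — back-door holds.

S→J: minimal back-door set {M}.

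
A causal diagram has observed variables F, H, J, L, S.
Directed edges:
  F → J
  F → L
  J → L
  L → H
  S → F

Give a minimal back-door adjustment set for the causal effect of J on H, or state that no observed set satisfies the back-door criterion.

desc(J)\{J}={H,L}; candidates ⊆ {F,S}.
size 0: {}; under {} J still reaches {F,H,L,S} ∋ H.
{F}: J⊥H given {F} in G with J→· removed — back-door holds.

J→H: minimal back-door set {F}.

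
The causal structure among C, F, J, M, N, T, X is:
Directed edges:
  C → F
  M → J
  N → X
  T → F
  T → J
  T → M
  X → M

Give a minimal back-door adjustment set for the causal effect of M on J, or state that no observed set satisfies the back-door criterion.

M→J: minimal back-door set {T}.

desc(M)\{M}={J}; candidates ⊆ {C,F,N,T,X}.
size 0: {}; under {} M still reaches {F,J,N,T,X} ∋ J.
{T}: M⊥J given {T} in G with M→· removed — back-door holds.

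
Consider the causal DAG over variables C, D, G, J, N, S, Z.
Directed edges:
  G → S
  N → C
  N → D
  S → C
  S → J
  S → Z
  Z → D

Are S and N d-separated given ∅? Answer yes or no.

Bayes-Ball from S | ∅ reaches {C,D,G,J,Z}.
N ∉ reach(S|∅) ⇒ S ⊥ N | ∅.

Yes — S ⊥ N | ∅.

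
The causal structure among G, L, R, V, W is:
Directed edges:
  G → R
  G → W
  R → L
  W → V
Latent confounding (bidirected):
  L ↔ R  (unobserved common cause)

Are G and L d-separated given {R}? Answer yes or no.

No — G and L are d-connected given {R}.

Bayes-Ball from G | {R} reaches {L,V,W}.
L ∈ reach(G|{R}) ⇒ G ⊥̸ L | {R}.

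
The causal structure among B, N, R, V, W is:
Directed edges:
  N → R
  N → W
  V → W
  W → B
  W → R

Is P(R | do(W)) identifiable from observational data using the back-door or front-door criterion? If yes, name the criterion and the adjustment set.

P(R|do(W)): backdoor, adjust for {N}.

desc(W)\{W}={B,R}; candidates ⊆ {N,V}.
size 0: {}; under {} W still reaches {N,R,V} ∋ R.
{N}: W⊥R given {N} in G with W→· removed — back-door holds.
P(R|do(W)) = Σ_{N} P(R|W,N)·P(N).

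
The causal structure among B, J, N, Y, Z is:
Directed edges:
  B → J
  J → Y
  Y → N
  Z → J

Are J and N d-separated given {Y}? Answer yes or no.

Bayes-Ball from J | {Y} reaches {B,Z}.
N ∉ reach(J|{Y}) ⇒ J ⊥ N | {Y}.

Yes — J ⊥ N | {Y}.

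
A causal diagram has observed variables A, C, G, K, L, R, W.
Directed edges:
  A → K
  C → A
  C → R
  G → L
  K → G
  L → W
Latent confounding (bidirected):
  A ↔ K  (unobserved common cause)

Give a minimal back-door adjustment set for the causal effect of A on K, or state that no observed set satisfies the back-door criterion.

A→K: no observed back-door set.

desc(A)\{A}={G,K,L,W}; candidates ⊆ {C,R}.
A↔K: latent back-door arc(s) into A.
size 0: {}; under {} A still reaches {C,G,K,L,R,W} ∋ K.
size 1: {C}, {R}; under {C} A still reaches {G,K,L,W} ∋ K.
size 2: {C,R}; under {C,R} A still reaches {G,K,L,W} ∋ K.
A↔K cannot be blocked by any observed set — no back-door set.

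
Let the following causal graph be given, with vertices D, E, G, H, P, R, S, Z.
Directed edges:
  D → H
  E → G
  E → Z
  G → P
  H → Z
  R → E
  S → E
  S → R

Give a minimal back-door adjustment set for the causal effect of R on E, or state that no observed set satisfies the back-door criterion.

desc(R)\{R}={E,G,P,Z}; candidates ⊆ {D,H,S}.
size 0: {}; under {} R still reaches {E,G,P,S,Z} ∋ E.
{S}: R⊥E given {S} in G with R→· removed — back-door holds.

R→E: minimal back-door set {S}.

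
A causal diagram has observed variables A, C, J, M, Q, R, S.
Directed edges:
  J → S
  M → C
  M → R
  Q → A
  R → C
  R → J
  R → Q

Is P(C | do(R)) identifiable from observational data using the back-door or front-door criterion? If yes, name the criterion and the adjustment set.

P(C|do(R)): backdoor, adjust for {M}.

desc(R)\{R}={A,C,J,Q,S}; candidates ⊆ {M}.
size 0: {}; under {} R still reaches {C,M} ∋ C.
{M}: R⊥C given {M} in G with R→· removed — back-door holds.
P(C|do(R)) = Σ_{M} P(C|R,M)·P(M).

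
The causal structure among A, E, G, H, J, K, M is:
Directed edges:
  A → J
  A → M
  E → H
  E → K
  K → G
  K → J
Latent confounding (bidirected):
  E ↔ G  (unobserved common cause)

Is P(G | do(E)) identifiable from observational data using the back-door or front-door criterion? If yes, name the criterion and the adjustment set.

desc(E)\{E}={G,H,J,K}; candidates ⊆ {A,M}.
E↔G: latent back-door arc(s) into E.
size 0: {}; under {} E still reaches {G} ∋ G.
size 1: {A}, {M}; under {A} E still reaches {G} ∋ G.
size 2: {A,M}; under {A,M} E still reaches {G} ∋ G.
E↔G cannot be blocked by any observed set — no back-door set.
{K}: (i) intercepts every directed E→G path; (ii) no back-door E→{K}; (iii) {E} blocks every back-door {K}→G. Front-door holds.
P(G|do(E)) = Σ_{K} P(K|E) Σ_{E'} P(G|K,E')P(E').

P(G|do(E)): frontdoor, adjust for {K}.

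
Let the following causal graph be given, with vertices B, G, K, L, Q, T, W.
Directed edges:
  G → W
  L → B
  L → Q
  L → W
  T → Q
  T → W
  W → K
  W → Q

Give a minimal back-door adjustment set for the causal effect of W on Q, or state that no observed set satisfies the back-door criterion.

W→Q: minimal back-door set {L, T}.

desc(W)\{W}={K,Q}; candidates ⊆ {B,G,L,T}.
size 0: {}; under {} W still reaches {B,G,L,Q,T} ∋ Q.
size 1: {B}, {G}, {L} …(+1); under {B} W still reaches {G,L,Q,T} ∋ Q.
{L,T}: W⊥Q given {L,T} in G with W→· removed — back-door holds.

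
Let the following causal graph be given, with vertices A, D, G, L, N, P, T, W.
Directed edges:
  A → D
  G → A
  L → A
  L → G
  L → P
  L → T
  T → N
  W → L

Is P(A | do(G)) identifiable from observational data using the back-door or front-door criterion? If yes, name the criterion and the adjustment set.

P(A|do(G)): backdoor, adjust for {L}.

desc(G)\{G}={A,D}; candidates ⊆ {L,N,P,T,W}.
size 0: {}; under {} G still reaches {A,D,L,N,P,T,W} ∋ A.
{L}: G⊥A given {L} in G with G→· removed — back-door holds.
P(A|do(G)) = Σ_{L} P(A|G,L)·P(L).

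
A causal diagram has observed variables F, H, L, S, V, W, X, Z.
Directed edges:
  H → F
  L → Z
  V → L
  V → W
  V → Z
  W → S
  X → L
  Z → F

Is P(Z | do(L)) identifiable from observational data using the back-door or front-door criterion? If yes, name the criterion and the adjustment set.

P(Z|do(L)): backdoor, adjust for {V}.

desc(L)\{L}={F,Z}; candidates ⊆ {H,S,V,W,X}.
size 0: {}; under {} L still reaches {F,S,V,W,X,Z} ∋ Z.
{V}: L⊥Z given {V} in G with L→· removed — back-door holds.
P(Z|do(L)) = Σ_{V} P(Z|L,V)·P(V).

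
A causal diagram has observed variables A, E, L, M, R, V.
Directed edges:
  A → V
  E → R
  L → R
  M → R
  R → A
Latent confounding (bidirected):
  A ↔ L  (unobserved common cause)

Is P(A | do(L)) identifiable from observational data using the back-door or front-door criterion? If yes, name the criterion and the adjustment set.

P(A|do(L)): frontdoor, adjust for {R}.

desc(L)\{L}={A,R,V}; candidates ⊆ {E,M}.
L↔A: latent back-door arc(s) into L.
size 0: {}; under {} L still reaches {A,V} ∋ A.
size 1: {E}, {M}; under {E} L still reaches {A,V} ∋ A.
size 2: {E,M}; under {E,M} L still reaches {A,V} ∋ A.
L↔A cannot be blocked by any observed set — no back-door set.
{R}: (i) intercepts every directed L→A path; (ii) no back-door L→{R}; (iii) {L} blocks every back-door {R}→A. Front-door holds.
P(A|do(L)) = Σ_{R} P(R|L) Σ_{L'} P(A|R,L')P(L').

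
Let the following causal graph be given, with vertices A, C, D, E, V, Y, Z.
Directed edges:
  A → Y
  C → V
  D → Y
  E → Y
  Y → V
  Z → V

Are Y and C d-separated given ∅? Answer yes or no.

Bayes-Ball from Y | ∅ reaches {A,D,E,V}.
C ∉ reach(Y|∅) ⇒ Y ⊥ C | ∅.

Yes — Y ⊥ C | ∅.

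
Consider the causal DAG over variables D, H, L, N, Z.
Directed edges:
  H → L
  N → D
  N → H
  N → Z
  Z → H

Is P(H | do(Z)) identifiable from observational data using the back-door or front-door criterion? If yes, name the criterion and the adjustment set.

desc(Z)\{Z}={H,L}; candidates ⊆ {D,N}.
size 0: {}; under {} Z still reaches {D,H,L,N} ∋ H.
{N}: Z⊥H given {N} in G with Z→· removed — back-door holds.
P(H|do(Z)) = Σ_{N} P(H|Z,N)·P(N).

P(H|do(Z)): backdoor, adjust for {N}.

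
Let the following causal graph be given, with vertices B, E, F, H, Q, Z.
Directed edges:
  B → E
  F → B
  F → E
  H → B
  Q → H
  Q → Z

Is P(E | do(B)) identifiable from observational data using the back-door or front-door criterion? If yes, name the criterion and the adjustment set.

desc(B)\{B}={E}; candidates ⊆ {F,H,Q,Z}.
size 0: {}; under {} B still reaches {E,F,H,Q,Z} ∋ E.
{F}: B⊥E given {F} in G with B→· removed — back-door holds.
P(E|do(B)) = Σ_{F} P(E|B,F)·P(F).

P(E|do(B)): backdoor, adjust for {F}.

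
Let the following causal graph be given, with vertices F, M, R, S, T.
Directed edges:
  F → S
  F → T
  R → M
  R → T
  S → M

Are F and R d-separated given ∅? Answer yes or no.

Yes — F ⊥ R | ∅.

Bayes-Ball from F | ∅ reaches {M,S,T}.
R ∉ reach(F|∅) ⇒ F ⊥ R | ∅.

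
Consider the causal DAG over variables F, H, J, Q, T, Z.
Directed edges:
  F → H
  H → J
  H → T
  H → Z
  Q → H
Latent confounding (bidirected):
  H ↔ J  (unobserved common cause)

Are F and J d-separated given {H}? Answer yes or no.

No — F and J are d-connected given {H}.

Bayes-Ball from F | {H} reaches {J,Q}.
J ∈ reach(F|{H}) ⇒ F ⊥̸ J | {H}.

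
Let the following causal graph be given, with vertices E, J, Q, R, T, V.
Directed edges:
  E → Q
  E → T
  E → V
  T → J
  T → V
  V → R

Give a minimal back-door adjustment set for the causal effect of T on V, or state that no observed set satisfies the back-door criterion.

desc(T)\{T}={J,R,V}; candidates ⊆ {E,Q}.
size 0: {}; under {} T still reaches {E,Q,R,V} ∋ V.
{E}: T⊥V given {E} in G with T→· removed — back-door holds.

T→V: minimal back-door set {E}.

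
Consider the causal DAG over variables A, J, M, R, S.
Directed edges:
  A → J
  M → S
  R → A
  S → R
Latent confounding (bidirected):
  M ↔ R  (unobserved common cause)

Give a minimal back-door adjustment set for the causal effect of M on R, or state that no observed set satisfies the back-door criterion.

M→R: no observed back-door set.

desc(M)\{M}={A,J,R,S}; candidates ⊆ {—}.
M↔R: latent back-door arc(s) into M.
size 0: {}; under {} M still reaches {A,J,R} ∋ R.
M↔R cannot be blocked by any observed set — no back-door set.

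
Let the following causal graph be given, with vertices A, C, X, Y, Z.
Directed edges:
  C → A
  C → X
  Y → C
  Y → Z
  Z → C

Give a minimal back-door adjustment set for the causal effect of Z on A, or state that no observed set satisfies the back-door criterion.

desc(Z)\{Z}={A,C,X}; candidates ⊆ {Y}.
size 0: {}; under {} Z still reaches {A,C,X,Y} ∋ A.
{Y}: Z⊥A given {Y} in G with Z→· removed — back-door holds.

Z→A: minimal back-door set {Y}.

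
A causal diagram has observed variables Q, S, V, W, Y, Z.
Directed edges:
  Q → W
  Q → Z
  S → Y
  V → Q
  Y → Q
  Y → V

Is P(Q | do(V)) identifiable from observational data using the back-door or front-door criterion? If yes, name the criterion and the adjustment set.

desc(V)\{V}={Q,W,Z}; candidates ⊆ {S,Y}.
size 0: {}; under {} V still reaches {Q,S,W,Y,Z} ∋ Q.
{Y}: V⊥Q given {Y} in G with V→· removed — back-door holds.
P(Q|do(V)) = Σ_{Y} P(Q|V,Y)·P(Y).

P(Q|do(V)): backdoor, adjust for {Y}.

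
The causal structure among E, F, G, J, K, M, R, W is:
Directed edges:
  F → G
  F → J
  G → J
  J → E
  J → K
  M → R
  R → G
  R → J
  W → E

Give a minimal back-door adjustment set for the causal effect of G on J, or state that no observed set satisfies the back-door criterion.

G→J: minimal back-door set {F, R}.

desc(G)\{G}={E,J,K}; candidates ⊆ {F,M,R,W}.
size 0: {}; under {} G still reaches {E,F,J,K,M,R} ∋ J.
size 1: {F}, {M}, {R} …(+1); under {F} G still reaches {E,J,K,M,R} ∋ J.
{F,R}: G⊥J given {F,R} in G with G→· removed — back-door holds.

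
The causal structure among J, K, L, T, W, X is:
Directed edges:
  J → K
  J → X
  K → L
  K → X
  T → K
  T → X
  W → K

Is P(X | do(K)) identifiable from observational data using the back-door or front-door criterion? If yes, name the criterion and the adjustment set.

desc(K)\{K}={L,X}; candidates ⊆ {J,T,W}.
size 0: {}; under {} K still reaches {J,T,W,X} ∋ X.
size 1: {J}, {T}, {W}; under {J} K still reaches {T,W,X} ∋ X.
{J,T}: K⊥X given {J,T} in G with K→· removed — back-door holds.
P(X|do(K)) = Σ_{J,T} P(X|K,J,T)·P(J,T).

P(X|do(K)): backdoor, adjust for {J, T}.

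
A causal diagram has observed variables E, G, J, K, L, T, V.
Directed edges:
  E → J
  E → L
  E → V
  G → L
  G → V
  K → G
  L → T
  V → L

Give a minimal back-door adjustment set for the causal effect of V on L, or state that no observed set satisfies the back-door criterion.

V→L: minimal back-door set {E, G}.

desc(V)\{V}={L,T}; candidates ⊆ {E,G,J,K}.
size 0: {}; under {} V still reaches {E,G,J,K,L,T} ∋ L.
size 1: {E}, {G}, {J} …(+1); under {E} V still reaches {G,K,L,T} ∋ L.
{E,G}: V⊥L given {E,G} in G with V→· removed — back-door holds.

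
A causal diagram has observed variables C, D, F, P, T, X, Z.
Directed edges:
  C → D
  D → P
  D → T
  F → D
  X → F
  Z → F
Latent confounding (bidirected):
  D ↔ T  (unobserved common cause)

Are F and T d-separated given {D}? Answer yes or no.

No — F and T are d-connected given {D}.

Bayes-Ball from F | {D} reaches {C,T,X,Z}.
T ∈ reach(F|{D}) ⇒ F ⊥̸ T | {D}.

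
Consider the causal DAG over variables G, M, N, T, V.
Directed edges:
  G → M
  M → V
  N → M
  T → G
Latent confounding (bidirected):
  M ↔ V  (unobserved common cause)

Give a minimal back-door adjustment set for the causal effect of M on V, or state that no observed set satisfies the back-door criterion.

desc(M)\{M}={V}; candidates ⊆ {G,N,T}.
M↔V: latent back-door arc(s) into M.
size 0: {}; under {} M still reaches {G,N,T,V} ∋ V.
size 1: {G}, {N}, {T}; under {G} M still reaches {N,V} ∋ V.
size 2: {G,N}, {G,T}, {N,T}; under {G,N} M still reaches {V} ∋ V.
M↔V cannot be blocked by any observed set — no back-door set.

M→V: no observed back-door set.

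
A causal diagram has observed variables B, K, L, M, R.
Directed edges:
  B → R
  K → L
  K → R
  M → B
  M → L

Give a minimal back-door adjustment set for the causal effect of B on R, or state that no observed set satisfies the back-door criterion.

B→R: minimal back-door set ∅.

desc(B)\{B}={R}; candidates ⊆ {K,L,M}.
∅: B⊥R given ∅ in G with B→· removed — back-door holds.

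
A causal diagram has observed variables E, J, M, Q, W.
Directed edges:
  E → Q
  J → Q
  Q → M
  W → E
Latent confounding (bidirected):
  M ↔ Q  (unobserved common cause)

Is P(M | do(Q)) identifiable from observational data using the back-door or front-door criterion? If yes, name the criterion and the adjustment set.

desc(Q)\{Q}={M}; candidates ⊆ {E,J,W}.
Q↔M: latent back-door arc(s) into Q.
size 0: {}; under {} Q still reaches {E,J,M,W} ∋ M.
size 1: {E}, {J}, {W}; under {E} Q still reaches {J,M} ∋ M.
size 2: {E,J}, {E,W}, {J,W}; under {E,J} Q still reaches {M} ∋ M.
Q↔M cannot be blocked by any observed set — no back-door set.
No mediator lies on a directed Q→…→M path.
Neither criterion identifies P(M|do(Q)) in this graph.

P(M|do(Q)): not identifiable (no BD/FD set).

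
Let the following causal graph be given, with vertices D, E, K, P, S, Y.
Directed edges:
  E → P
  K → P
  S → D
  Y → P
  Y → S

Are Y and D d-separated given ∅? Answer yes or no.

No — Y and D are d-connected given ∅.

Bayes-Ball from Y | ∅ reaches {D,P,S}.
D ∈ reach(Y|∅) ⇒ Y ⊥̸ D | ∅.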